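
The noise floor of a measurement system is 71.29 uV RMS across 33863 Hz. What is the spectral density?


Noise spectral density = Vrms / sqrt(BW).
NSD = 71.29 / sqrt(33863)
NSD = 71.29 / 184.019
NSD = 0.3874 uV/sqrt(Hz)

0.3874 uV/sqrt(Hz)


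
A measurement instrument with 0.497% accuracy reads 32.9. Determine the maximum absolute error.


Absolute error = (accuracy% / 100) * reading.
Error = (0.497 / 100) * 32.9
Error = 0.00497 * 32.9
Error = 0.1635

0.1635


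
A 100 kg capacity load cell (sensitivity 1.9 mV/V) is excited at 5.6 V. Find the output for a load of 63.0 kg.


Vout = rated_output * Vex * (load / capacity).
Vout = 1.9 * 5.6 * (63.0 / 100)
Vout = 1.9 * 5.6 * 0.63
Vout = 6.703 mV

6.703 mV


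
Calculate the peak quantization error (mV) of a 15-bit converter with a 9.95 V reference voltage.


The maximum quantization error is +/- LSB/2.
LSB = Vref / 2^n = 9.95 / 32768 = 0.00030365 V
Max error = LSB / 2 = 0.00030365 / 2 = 0.00015182 V
Max error = 0.1518 mV

0.1518 mV


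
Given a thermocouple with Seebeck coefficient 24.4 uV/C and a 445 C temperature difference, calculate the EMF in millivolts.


The thermocouple output V = sensitivity * dT.
V = 24.4 uV/C * 445 C
V = 10858.0 uV
V = 10.858 mV

10.858 mV


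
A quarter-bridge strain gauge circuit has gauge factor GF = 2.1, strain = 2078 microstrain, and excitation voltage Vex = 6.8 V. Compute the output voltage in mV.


Quarter bridge output: Vout = (GF * epsilon * Vex) / 4.
Vout = (2.1 * 2078e-6 * 6.8) / 4
Vout = 0.02967384 / 4 V
Vout = 0.00741846 V = 7.4185 mV

7.4185 mV


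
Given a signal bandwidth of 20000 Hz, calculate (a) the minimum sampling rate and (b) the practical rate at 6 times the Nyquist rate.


By Nyquist theorem, fs_min = 2 * fmax.
fs_min = 2 * 20000 = 40000 Hz
Practical rate = 6 * fs_min = 6 * 40000 = 240000 Hz

fs_min = 40000 Hz, fs_practical = 240000 Hz


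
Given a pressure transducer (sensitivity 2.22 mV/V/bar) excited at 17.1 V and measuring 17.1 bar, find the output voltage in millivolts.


Output = sensitivity * Vex * P.
Vout = 2.22 * 17.1 * 17.1
Vout = 37.962 * 17.1
Vout = 649.15 mV

649.15 mV


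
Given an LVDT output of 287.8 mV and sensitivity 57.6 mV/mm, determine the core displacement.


Displacement = Vout / sensitivity.
d = 287.8 / 57.6
d = 4.997 mm

4.997 mm


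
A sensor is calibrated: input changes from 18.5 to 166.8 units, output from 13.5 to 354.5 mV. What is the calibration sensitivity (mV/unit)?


Sensitivity = (y2 - y1) / (x2 - x1).
S = (354.5 - 13.5) / (166.8 - 18.5)
S = 341.0 / 148.3
S = 2.2994 mV/unit

2.2994 mV/unit


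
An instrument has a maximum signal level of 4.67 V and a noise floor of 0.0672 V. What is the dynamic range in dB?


Dynamic range = 20 * log10(Vmax / Vnoise).
DR = 20 * log10(4.67 / 0.0672)
DR = 20 * log10(69.49)
DR = 36.84 dB

36.84 dB


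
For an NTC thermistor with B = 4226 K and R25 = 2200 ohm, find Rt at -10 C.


NTC thermistor equation: Rt = R25 * exp(B * (1/T - 1/T25)).
T in Kelvin: 263.15 K, T25 = 298.15 K
1/T - 1/T25 = 1/263.15 - 1/298.15 = 0.0004461
B * (1/T - 1/T25) = 4226 * 0.0004461 = 1.8852
Rt = 2200 * exp(1.8852) = 14493.0 ohm

14493.0 ohm


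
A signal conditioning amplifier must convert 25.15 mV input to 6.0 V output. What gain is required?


Gain = Vout / Vin (converting to same units).
G = 6.0 V / 25.15 mV
G = 6000.0 mV / 25.15 mV
G = 238.57

238.57


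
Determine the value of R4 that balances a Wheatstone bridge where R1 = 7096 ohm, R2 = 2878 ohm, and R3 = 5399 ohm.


At balance: R1*R4 = R2*R3, so R4 = R2*R3/R1.
R4 = 2878 * 5399 / 7096
R4 = 15538322 / 7096
R4 = 2189.73 ohm

2189.73 ohm


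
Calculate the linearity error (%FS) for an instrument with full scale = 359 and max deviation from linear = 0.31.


Linearity error = (max deviation / full scale) * 100%.
Linearity = (0.31 / 359) * 100
Linearity = 0.086 %FS

0.086 %FS


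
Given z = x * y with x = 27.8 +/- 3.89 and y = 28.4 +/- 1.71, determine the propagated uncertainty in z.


For a product z = x*y, the relative uncertainty is:
uz/z = sqrt((ux/x)^2 + (uy/y)^2)
Relative uncertainties: ux/x = 3.89/27.8 = 0.139928
uy/y = 1.71/28.4 = 0.060211
z = 27.8 * 28.4 = 789.5
uz = 789.5 * sqrt(0.139928^2 + 0.060211^2) = 120.27

120.27


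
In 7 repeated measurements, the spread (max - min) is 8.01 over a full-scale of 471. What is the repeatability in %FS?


Repeatability = (spread / full scale) * 100%.
R = (8.01 / 471) * 100
R = 1.701 %FS

1.701 %FS


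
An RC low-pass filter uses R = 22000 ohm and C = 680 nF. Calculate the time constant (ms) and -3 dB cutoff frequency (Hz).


Time constant: tau = R * C.
tau = 22000 * 6.80e-07 = 0.01496 s
tau = 14.96 ms
Cutoff frequency: fc = 1 / (2*pi*R*C).
fc = 1 / (2*pi*0.01496) = 10.64 Hz

tau = 14.96 ms, fc = 10.64 Hz


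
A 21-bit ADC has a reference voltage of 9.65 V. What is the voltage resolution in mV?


The resolution (LSB) of an ADC is Vref / 2^n.
LSB = 9.65 / 2^21
LSB = 9.65 / 2097152
LSB = 4.6e-06 V = 0.00460148 mV

0.00460148 mV


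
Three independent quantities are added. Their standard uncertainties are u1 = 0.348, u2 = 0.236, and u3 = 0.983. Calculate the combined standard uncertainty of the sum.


For a sum of independent quantities, uc = sqrt(u1^2 + u2^2 + u3^2).
uc = sqrt(0.348^2 + 0.236^2 + 0.983^2)
uc = sqrt(0.121104 + 0.055696 + 0.966289)
uc = 1.0692

1.0692


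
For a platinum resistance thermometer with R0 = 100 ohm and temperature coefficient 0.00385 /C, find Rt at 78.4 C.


The RTD equation: Rt = R0 * (1 + alpha * T).
Rt = 100 * (1 + 0.00385 * 78.4)
Rt = 100 * (1 + 0.30184)
Rt = 100 * 1.30184
Rt = 130.184 ohm

130.184 ohm


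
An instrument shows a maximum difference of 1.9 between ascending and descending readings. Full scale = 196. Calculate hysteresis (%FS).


Hysteresis = (max difference / full scale) * 100%.
H = (1.9 / 196) * 100
H = 0.969 %FS

0.969 %FS


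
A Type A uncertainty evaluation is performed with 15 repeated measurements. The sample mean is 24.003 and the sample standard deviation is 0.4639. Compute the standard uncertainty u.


The standard uncertainty for Type A evaluation is u = s / sqrt(n).
u = 0.4639 / sqrt(15)
u = 0.4639 / 3.873
u = 0.1198

0.1198


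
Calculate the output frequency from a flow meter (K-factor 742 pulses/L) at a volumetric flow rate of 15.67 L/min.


Frequency = K * Q / 60 (converting L/min to L/s).
f = 742 * 15.67 / 60
f = 11627.14 / 60
f = 193.79 Hz

193.79 Hz


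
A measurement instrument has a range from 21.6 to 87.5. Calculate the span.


Span = upper range - lower range.
Span = 87.5 - (21.6)
Span = 65.9

65.9


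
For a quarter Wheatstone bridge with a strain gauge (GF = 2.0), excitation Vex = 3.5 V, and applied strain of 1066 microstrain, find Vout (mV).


Quarter bridge output: Vout = (GF * epsilon * Vex) / 4.
Vout = (2.0 * 1066e-6 * 3.5) / 4
Vout = 0.007462 / 4 V
Vout = 0.0018655 V = 1.8655 mV

1.8655 mV


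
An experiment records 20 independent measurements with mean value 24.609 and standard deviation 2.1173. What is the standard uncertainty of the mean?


The standard uncertainty for Type A evaluation is u = s / sqrt(n).
u = 2.1173 / sqrt(20)
u = 2.1173 / 4.4721
u = 0.4734

0.4734


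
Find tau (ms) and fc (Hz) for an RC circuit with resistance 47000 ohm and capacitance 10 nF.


Time constant: tau = R * C.
tau = 47000 * 1.00e-08 = 0.00047 s
tau = 0.47 ms
Cutoff frequency: fc = 1 / (2*pi*R*C).
fc = 1 / (2*pi*0.00047) = 338.63 Hz

tau = 0.47 ms, fc = 338.63 Hz


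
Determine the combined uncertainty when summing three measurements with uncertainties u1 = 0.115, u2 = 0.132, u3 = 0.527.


For a sum of independent quantities, uc = sqrt(u1^2 + u2^2 + u3^2).
uc = sqrt(0.115^2 + 0.132^2 + 0.527^2)
uc = sqrt(0.013225 + 0.017424 + 0.277729)
uc = 0.5553

0.5553


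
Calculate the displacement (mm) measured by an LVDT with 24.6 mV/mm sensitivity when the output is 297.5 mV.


Displacement = Vout / sensitivity.
d = 297.5 / 24.6
d = 12.093 mm

12.093 mm


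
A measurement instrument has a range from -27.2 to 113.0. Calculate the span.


Span = upper range - lower range.
Span = 113.0 - (-27.2)
Span = 140.2

140.2


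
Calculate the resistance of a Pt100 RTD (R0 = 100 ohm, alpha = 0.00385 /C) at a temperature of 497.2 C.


The RTD equation: Rt = R0 * (1 + alpha * T).
Rt = 100 * (1 + 0.00385 * 497.2)
Rt = 100 * (1 + 1.91422)
Rt = 100 * 2.91422
Rt = 291.422 ohm

291.422 ohm


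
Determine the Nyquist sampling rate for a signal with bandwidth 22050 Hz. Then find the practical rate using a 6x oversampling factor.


By Nyquist theorem, fs_min = 2 * fmax.
fs_min = 2 * 22050 = 44100 Hz
Practical rate = 6 * fs_min = 6 * 44100 = 264600 Hz

fs_min = 44100 Hz, fs_practical = 264600 Hz


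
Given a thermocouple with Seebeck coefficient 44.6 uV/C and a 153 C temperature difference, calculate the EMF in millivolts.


The thermocouple output V = sensitivity * dT.
V = 44.6 uV/C * 153 C
V = 6823.8 uV
V = 6.824 mV

6.824 mV


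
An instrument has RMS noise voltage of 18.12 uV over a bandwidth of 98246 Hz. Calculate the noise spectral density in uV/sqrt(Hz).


Noise spectral density = Vrms / sqrt(BW).
NSD = 18.12 / sqrt(98246)
NSD = 18.12 / 313.4422
NSD = 0.0578 uV/sqrt(Hz)

0.0578 uV/sqrt(Hz)


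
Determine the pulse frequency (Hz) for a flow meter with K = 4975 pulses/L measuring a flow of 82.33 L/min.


Frequency = K * Q / 60 (converting L/min to L/s).
f = 4975 * 82.33 / 60
f = 409591.75 / 60
f = 6826.53 Hz

6826.53 Hz


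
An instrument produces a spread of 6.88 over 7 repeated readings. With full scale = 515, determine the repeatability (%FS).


Repeatability = (spread / full scale) * 100%.
R = (6.88 / 515) * 100
R = 1.336 %FS

1.336 %FS


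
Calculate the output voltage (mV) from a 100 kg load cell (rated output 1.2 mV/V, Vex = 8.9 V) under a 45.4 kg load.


Vout = rated_output * Vex * (load / capacity).
Vout = 1.2 * 8.9 * (45.4 / 100)
Vout = 1.2 * 8.9 * 0.454
Vout = 4.849 mV

4.849 mV


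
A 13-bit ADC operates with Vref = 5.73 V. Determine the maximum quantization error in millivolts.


The maximum quantization error is +/- LSB/2.
LSB = Vref / 2^n = 5.73 / 8192 = 0.00069946 V
Max error = LSB / 2 = 0.00069946 / 2 = 0.00034973 V
Max error = 0.3497 mV

0.3497 mV


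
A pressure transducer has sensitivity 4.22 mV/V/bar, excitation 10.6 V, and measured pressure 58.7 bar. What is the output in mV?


Output = sensitivity * Vex * P.
Vout = 4.22 * 10.6 * 58.7
Vout = 44.732 * 58.7
Vout = 2625.77 mV

2625.77 mV


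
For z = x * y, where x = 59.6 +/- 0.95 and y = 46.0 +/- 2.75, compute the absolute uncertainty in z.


For a product z = x*y, the relative uncertainty is:
uz/z = sqrt((ux/x)^2 + (uy/y)^2)
Relative uncertainties: ux/x = 0.95/59.6 = 0.01594
uy/y = 2.75/46.0 = 0.059783
z = 59.6 * 46.0 = 2741.6
uz = 2741.6 * sqrt(0.01594^2 + 0.059783^2) = 169.626

169.626


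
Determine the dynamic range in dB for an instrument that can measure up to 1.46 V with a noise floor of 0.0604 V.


Dynamic range = 20 * log10(Vmax / Vnoise).
DR = 20 * log10(1.46 / 0.0604)
DR = 20 * log10(24.17)
DR = 27.67 dB

27.67 dB


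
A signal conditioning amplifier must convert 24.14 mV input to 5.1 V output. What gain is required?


Gain = Vout / Vin (converting to same units).
G = 5.1 V / 24.14 mV
G = 5100.0 mV / 24.14 mV
G = 211.27

211.27


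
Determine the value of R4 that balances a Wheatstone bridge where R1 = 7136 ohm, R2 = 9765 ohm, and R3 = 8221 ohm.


At balance: R1*R4 = R2*R3, so R4 = R2*R3/R1.
R4 = 9765 * 8221 / 7136
R4 = 80278065 / 7136
R4 = 11249.73 ohm

11249.73 ohm


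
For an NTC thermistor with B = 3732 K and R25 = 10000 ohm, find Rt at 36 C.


NTC thermistor equation: Rt = R25 * exp(B * (1/T - 1/T25)).
T in Kelvin: 309.15 K, T25 = 298.15 K
1/T - 1/T25 = 1/309.15 - 1/298.15 = -0.00011934
B * (1/T - 1/T25) = 3732 * -0.00011934 = -0.4454
Rt = 10000 * exp(-0.4454) = 6405.8 ohm

6405.8 ohm


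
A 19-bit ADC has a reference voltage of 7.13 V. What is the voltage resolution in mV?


The resolution (LSB) of an ADC is Vref / 2^n.
LSB = 7.13 / 2^19
LSB = 7.13 / 524288
LSB = 1.36e-05 V = 0.0135994 mV

0.0135994 mV


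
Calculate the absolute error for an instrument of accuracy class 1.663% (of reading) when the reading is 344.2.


Absolute error = (accuracy% / 100) * reading.
Error = (1.663 / 100) * 344.2
Error = 0.01663 * 344.2
Error = 5.724

5.724


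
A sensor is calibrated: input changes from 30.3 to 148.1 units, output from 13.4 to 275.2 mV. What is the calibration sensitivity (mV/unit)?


Sensitivity = (y2 - y1) / (x2 - x1).
S = (275.2 - 13.4) / (148.1 - 30.3)
S = 261.8 / 117.8
S = 2.2224 mV/unit

2.2224 mV/unit


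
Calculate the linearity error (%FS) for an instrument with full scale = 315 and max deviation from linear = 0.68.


Linearity error = (max deviation / full scale) * 100%.
Linearity = (0.68 / 315) * 100
Linearity = 0.216 %FS

0.216 %FS


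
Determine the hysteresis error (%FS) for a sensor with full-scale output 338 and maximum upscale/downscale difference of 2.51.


Hysteresis = (max difference / full scale) * 100%.
H = (2.51 / 338) * 100
H = 0.743 %FS

0.743 %FS


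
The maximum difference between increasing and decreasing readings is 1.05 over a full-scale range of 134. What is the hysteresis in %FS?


Hysteresis = (max difference / full scale) * 100%.
H = (1.05 / 134) * 100
H = 0.784 %FS

0.784 %FS


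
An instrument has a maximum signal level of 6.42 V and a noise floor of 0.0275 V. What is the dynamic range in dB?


Dynamic range = 20 * log10(Vmax / Vnoise).
DR = 20 * log10(6.42 / 0.0275)
DR = 20 * log10(233.45)
DR = 47.36 dB

47.36 dB


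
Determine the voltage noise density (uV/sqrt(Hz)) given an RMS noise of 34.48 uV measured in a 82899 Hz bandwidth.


Noise spectral density = Vrms / sqrt(BW).
NSD = 34.48 / sqrt(82899)
NSD = 34.48 / 287.9219
NSD = 0.1198 uV/sqrt(Hz)

0.1198 uV/sqrt(Hz)


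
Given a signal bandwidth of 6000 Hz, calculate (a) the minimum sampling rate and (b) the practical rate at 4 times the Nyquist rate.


By Nyquist theorem, fs_min = 2 * fmax.
fs_min = 2 * 6000 = 12000 Hz
Practical rate = 4 * fs_min = 4 * 12000 = 48000 Hz

fs_min = 12000 Hz, fs_practical = 48000 Hz


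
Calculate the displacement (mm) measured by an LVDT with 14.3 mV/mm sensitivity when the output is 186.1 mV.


Displacement = Vout / sensitivity.
d = 186.1 / 14.3
d = 13.014 mm

13.014 mm


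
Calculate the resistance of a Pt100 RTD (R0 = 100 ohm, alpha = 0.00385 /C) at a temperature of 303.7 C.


The RTD equation: Rt = R0 * (1 + alpha * T).
Rt = 100 * (1 + 0.00385 * 303.7)
Rt = 100 * (1 + 1.169245)
Rt = 100 * 2.169245
Rt = 216.925 ohm

216.925 ohm


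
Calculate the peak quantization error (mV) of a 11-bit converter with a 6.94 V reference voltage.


The maximum quantization error is +/- LSB/2.
LSB = Vref / 2^n = 6.94 / 2048 = 0.00338867 V
Max error = LSB / 2 = 0.00338867 / 2 = 0.00169434 V
Max error = 1.6943 mV

1.6943 mV


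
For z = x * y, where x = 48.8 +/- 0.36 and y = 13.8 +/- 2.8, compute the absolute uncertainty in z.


For a product z = x*y, the relative uncertainty is:
uz/z = sqrt((ux/x)^2 + (uy/y)^2)
Relative uncertainties: ux/x = 0.36/48.8 = 0.007377
uy/y = 2.8/13.8 = 0.202899
z = 48.8 * 13.8 = 673.4
uz = 673.4 * sqrt(0.007377^2 + 0.202899^2) = 136.73

136.73


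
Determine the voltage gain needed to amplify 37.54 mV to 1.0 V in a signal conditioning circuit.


Gain = Vout / Vin (converting to same units).
G = 1.0 V / 37.54 mV
G = 1000.0 mV / 37.54 mV
G = 26.64

26.64


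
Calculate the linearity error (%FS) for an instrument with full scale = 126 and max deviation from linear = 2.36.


Linearity error = (max deviation / full scale) * 100%.
Linearity = (2.36 / 126) * 100
Linearity = 1.873 %FS

1.873 %FS


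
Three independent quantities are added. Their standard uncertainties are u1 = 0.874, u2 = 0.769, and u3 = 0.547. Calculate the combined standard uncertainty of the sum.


For a sum of independent quantities, uc = sqrt(u1^2 + u2^2 + u3^2).
uc = sqrt(0.874^2 + 0.769^2 + 0.547^2)
uc = sqrt(0.763876 + 0.591361 + 0.299209)
uc = 1.2863

1.2863


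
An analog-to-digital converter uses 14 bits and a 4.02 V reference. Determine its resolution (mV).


The resolution (LSB) of an ADC is Vref / 2^n.
LSB = 4.02 / 2^14
LSB = 4.02 / 16384
LSB = 0.00024536 V = 0.24536133 mV

0.24536133 mV


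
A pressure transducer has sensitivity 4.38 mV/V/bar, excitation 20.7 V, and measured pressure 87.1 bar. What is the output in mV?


Output = sensitivity * Vex * P.
Vout = 4.38 * 20.7 * 87.1
Vout = 90.666 * 87.1
Vout = 7897.01 mV

7897.01 mV


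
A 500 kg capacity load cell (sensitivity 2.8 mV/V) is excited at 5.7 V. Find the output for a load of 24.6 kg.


Vout = rated_output * Vex * (load / capacity).
Vout = 2.8 * 5.7 * (24.6 / 500)
Vout = 2.8 * 5.7 * 0.0492
Vout = 0.785 mV

0.785 mV


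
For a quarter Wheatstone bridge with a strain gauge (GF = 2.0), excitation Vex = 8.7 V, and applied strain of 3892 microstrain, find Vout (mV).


Quarter bridge output: Vout = (GF * epsilon * Vex) / 4.
Vout = (2.0 * 3892e-6 * 8.7) / 4
Vout = 0.0677208 / 4 V
Vout = 0.0169302 V = 16.9302 mV

16.9302 mV


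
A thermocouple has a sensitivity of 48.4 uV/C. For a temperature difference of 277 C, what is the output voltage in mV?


The thermocouple output V = sensitivity * dT.
V = 48.4 uV/C * 277 C
V = 13406.8 uV
V = 13.407 mV

13.407 mV


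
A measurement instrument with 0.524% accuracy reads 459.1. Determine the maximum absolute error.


Absolute error = (accuracy% / 100) * reading.
Error = (0.524 / 100) * 459.1
Error = 0.00524 * 459.1
Error = 2.4057

2.4057


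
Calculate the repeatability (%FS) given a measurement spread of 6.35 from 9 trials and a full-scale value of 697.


Repeatability = (spread / full scale) * 100%.
R = (6.35 / 697) * 100
R = 0.911 %FS

0.911 %FS


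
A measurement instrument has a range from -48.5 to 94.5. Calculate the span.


Span = upper range - lower range.
Span = 94.5 - (-48.5)
Span = 143.0

143.0


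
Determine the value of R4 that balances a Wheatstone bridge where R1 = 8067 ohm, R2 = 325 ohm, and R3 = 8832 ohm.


At balance: R1*R4 = R2*R3, so R4 = R2*R3/R1.
R4 = 325 * 8832 / 8067
R4 = 2870400 / 8067
R4 = 355.82 ohm

355.82 ohm


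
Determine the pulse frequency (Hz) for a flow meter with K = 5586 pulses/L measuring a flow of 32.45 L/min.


Frequency = K * Q / 60 (converting L/min to L/s).
f = 5586 * 32.45 / 60
f = 181265.7 / 60
f = 3021.1 Hz

3021.1 Hz


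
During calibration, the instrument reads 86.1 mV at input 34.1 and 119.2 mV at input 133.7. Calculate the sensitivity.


Sensitivity = (y2 - y1) / (x2 - x1).
S = (119.2 - 86.1) / (133.7 - 34.1)
S = 33.1 / 99.6
S = 0.3323 mV/unit

0.3323 mV/unit


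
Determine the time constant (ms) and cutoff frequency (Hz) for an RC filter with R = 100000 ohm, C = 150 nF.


Time constant: tau = R * C.
tau = 100000 * 1.50e-07 = 0.015 s
tau = 15.0 ms
Cutoff frequency: fc = 1 / (2*pi*R*C).
fc = 1 / (2*pi*0.015) = 10.61 Hz

tau = 15.0 ms, fc = 10.61 Hz


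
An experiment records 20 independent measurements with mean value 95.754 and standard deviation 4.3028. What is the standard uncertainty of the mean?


The standard uncertainty for Type A evaluation is u = s / sqrt(n).
u = 4.3028 / sqrt(20)
u = 4.3028 / 4.4721
u = 0.9621

0.9621


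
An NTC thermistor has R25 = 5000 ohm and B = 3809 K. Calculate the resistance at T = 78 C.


NTC thermistor equation: Rt = R25 * exp(B * (1/T - 1/T25)).
T in Kelvin: 351.15 K, T25 = 298.15 K
1/T - 1/T25 = 1/351.15 - 1/298.15 = -0.00050623
B * (1/T - 1/T25) = 3809 * -0.00050623 = -1.9282
Rt = 5000 * exp(-1.9282) = 727.0 ohm

727.0 ohm


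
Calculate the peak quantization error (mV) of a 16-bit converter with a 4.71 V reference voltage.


The maximum quantization error is +/- LSB/2.
LSB = Vref / 2^n = 4.71 / 65536 = 7.187e-05 V
Max error = LSB / 2 = 7.187e-05 / 2 = 3.593e-05 V
Max error = 0.0359 mV

0.0359 mV


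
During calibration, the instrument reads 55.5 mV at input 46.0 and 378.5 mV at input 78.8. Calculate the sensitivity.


Sensitivity = (y2 - y1) / (x2 - x1).
S = (378.5 - 55.5) / (78.8 - 46.0)
S = 323.0 / 32.8
S = 9.8476 mV/unit

9.8476 mV/unit


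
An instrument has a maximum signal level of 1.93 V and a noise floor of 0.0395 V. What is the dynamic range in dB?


Dynamic range = 20 * log10(Vmax / Vnoise).
DR = 20 * log10(1.93 / 0.0395)
DR = 20 * log10(48.86)
DR = 33.78 dB

33.78 dB


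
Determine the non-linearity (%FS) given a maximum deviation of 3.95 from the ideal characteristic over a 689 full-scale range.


Linearity error = (max deviation / full scale) * 100%.
Linearity = (3.95 / 689) * 100
Linearity = 0.573 %FS

0.573 %FS


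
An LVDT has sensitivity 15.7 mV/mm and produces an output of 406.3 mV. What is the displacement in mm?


Displacement = Vout / sensitivity.
d = 406.3 / 15.7
d = 25.879 mm

25.879 mm


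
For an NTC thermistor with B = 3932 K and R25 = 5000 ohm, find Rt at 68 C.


NTC thermistor equation: Rt = R25 * exp(B * (1/T - 1/T25)).
T in Kelvin: 341.15 K, T25 = 298.15 K
1/T - 1/T25 = 1/341.15 - 1/298.15 = -0.00042275
B * (1/T - 1/T25) = 3932 * -0.00042275 = -1.6623
Rt = 5000 * exp(-1.6623) = 948.5 ohm

948.5 ohm


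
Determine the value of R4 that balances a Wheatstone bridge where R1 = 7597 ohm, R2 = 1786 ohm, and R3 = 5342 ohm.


At balance: R1*R4 = R2*R3, so R4 = R2*R3/R1.
R4 = 1786 * 5342 / 7597
R4 = 9540812 / 7597
R4 = 1255.87 ohm

1255.87 ohm


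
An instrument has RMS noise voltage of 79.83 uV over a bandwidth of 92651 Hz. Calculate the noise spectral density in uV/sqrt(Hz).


Noise spectral density = Vrms / sqrt(BW).
NSD = 79.83 / sqrt(92651)
NSD = 79.83 / 304.3863
NSD = 0.2623 uV/sqrt(Hz)

0.2623 uV/sqrt(Hz)


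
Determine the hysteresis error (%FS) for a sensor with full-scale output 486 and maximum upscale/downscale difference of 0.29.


Hysteresis = (max difference / full scale) * 100%.
H = (0.29 / 486) * 100
H = 0.06 %FS

0.06 %FS


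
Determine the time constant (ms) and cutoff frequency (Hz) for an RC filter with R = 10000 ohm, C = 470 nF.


Time constant: tau = R * C.
tau = 10000 * 4.70e-07 = 0.0047 s
tau = 4.7 ms
Cutoff frequency: fc = 1 / (2*pi*R*C).
fc = 1 / (2*pi*0.0047) = 33.86 Hz

tau = 4.7 ms, fc = 33.86 Hz


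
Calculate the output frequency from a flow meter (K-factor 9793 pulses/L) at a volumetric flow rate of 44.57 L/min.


Frequency = K * Q / 60 (converting L/min to L/s).
f = 9793 * 44.57 / 60
f = 436474.01 / 60
f = 7274.57 Hz

7274.57 Hz


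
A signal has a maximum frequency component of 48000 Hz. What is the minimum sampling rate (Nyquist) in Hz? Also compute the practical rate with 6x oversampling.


By Nyquist theorem, fs_min = 2 * fmax.
fs_min = 2 * 48000 = 96000 Hz
Practical rate = 6 * fs_min = 6 * 96000 = 576000 Hz

fs_min = 96000 Hz, fs_practical = 576000 Hz


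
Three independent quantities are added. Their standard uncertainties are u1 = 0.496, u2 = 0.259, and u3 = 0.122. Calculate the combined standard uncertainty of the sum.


For a sum of independent quantities, uc = sqrt(u1^2 + u2^2 + u3^2).
uc = sqrt(0.496^2 + 0.259^2 + 0.122^2)
uc = sqrt(0.246016 + 0.067081 + 0.014884)
uc = 0.5727

0.5727


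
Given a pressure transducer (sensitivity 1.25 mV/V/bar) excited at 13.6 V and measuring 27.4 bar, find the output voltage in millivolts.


Output = sensitivity * Vex * P.
Vout = 1.25 * 13.6 * 27.4
Vout = 17.0 * 27.4
Vout = 465.8 mV

465.8 mV


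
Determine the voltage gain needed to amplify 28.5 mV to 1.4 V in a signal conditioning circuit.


Gain = Vout / Vin (converting to same units).
G = 1.4 V / 28.5 mV
G = 1400.0 mV / 28.5 mV
G = 49.12

49.12


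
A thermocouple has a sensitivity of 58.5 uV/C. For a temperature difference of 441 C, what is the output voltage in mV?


The thermocouple output V = sensitivity * dT.
V = 58.5 uV/C * 441 C
V = 25798.5 uV
V = 25.799 mV

25.799 mV


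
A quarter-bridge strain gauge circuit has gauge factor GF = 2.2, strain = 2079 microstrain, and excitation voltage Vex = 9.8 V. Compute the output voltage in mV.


Quarter bridge output: Vout = (GF * epsilon * Vex) / 4.
Vout = (2.2 * 2079e-6 * 9.8) / 4
Vout = 0.04482324 / 4 V
Vout = 0.01120581 V = 11.2058 mV

11.2058 mV


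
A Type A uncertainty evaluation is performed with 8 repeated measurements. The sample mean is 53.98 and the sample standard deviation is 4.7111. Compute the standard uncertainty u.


The standard uncertainty for Type A evaluation is u = s / sqrt(n).
u = 4.7111 / sqrt(8)
u = 4.7111 / 2.8284
u = 1.6656

1.6656


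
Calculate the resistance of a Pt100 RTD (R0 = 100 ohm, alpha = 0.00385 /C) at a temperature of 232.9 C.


The RTD equation: Rt = R0 * (1 + alpha * T).
Rt = 100 * (1 + 0.00385 * 232.9)
Rt = 100 * (1 + 0.896665)
Rt = 100 * 1.896665
Rt = 189.667 ohm

189.667 ohm


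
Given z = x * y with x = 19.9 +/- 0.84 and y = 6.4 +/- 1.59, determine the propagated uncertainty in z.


For a product z = x*y, the relative uncertainty is:
uz/z = sqrt((ux/x)^2 + (uy/y)^2)
Relative uncertainties: ux/x = 0.84/19.9 = 0.042211
uy/y = 1.59/6.4 = 0.248438
z = 19.9 * 6.4 = 127.4
uz = 127.4 * sqrt(0.042211^2 + 0.248438^2) = 32.094

32.094


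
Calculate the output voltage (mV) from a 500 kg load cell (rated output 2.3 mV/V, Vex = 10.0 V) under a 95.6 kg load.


Vout = rated_output * Vex * (load / capacity).
Vout = 2.3 * 10.0 * (95.6 / 500)
Vout = 2.3 * 10.0 * 0.1912
Vout = 4.398 mV

4.398 mV


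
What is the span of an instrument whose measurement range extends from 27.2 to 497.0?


Span = upper range - lower range.
Span = 497.0 - (27.2)
Span = 469.8

469.8


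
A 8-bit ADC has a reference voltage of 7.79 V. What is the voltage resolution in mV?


The resolution (LSB) of an ADC is Vref / 2^n.
LSB = 7.79 / 2^8
LSB = 7.79 / 256
LSB = 0.03042969 V = 30.4296875 mV

30.4296875 mV


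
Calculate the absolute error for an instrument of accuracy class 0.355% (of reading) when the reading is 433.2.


Absolute error = (accuracy% / 100) * reading.
Error = (0.355 / 100) * 433.2
Error = 0.00355 * 433.2
Error = 1.5379

1.5379


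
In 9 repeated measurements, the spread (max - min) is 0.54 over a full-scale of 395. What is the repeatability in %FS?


Repeatability = (spread / full scale) * 100%.
R = (0.54 / 395) * 100
R = 0.137 %FS

0.137 %FS


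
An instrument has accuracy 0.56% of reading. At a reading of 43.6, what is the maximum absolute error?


Absolute error = (accuracy% / 100) * reading.
Error = (0.56 / 100) * 43.6
Error = 0.0056 * 43.6
Error = 0.2442

0.2442


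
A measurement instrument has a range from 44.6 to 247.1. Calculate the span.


Span = upper range - lower range.
Span = 247.1 - (44.6)
Span = 202.5

202.5


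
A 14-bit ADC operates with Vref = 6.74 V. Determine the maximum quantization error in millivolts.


The maximum quantization error is +/- LSB/2.
LSB = Vref / 2^n = 6.74 / 16384 = 0.00041138 V
Max error = LSB / 2 = 0.00041138 / 2 = 0.00020569 V
Max error = 0.2057 mV

0.2057 mV


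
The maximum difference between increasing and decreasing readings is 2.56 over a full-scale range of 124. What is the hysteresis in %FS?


Hysteresis = (max difference / full scale) * 100%.
H = (2.56 / 124) * 100
H = 2.065 %FS

2.065 %FS


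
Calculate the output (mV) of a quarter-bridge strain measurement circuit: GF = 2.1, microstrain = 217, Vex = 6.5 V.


Quarter bridge output: Vout = (GF * epsilon * Vex) / 4.
Vout = (2.1 * 217e-6 * 6.5) / 4
Vout = 0.00296205 / 4 V
Vout = 0.00074051 V = 0.7405 mV

0.7405 mV


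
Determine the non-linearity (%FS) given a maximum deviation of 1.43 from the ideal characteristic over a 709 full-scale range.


Linearity error = (max deviation / full scale) * 100%.
Linearity = (1.43 / 709) * 100
Linearity = 0.202 %FS

0.202 %FS


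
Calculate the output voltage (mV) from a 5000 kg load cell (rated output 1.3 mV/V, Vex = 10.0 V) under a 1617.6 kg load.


Vout = rated_output * Vex * (load / capacity).
Vout = 1.3 * 10.0 * (1617.6 / 5000)
Vout = 1.3 * 10.0 * 0.32352
Vout = 4.206 mV

4.206 mV


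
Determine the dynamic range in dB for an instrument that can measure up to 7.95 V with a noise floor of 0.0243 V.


Dynamic range = 20 * log10(Vmax / Vnoise).
DR = 20 * log10(7.95 / 0.0243)
DR = 20 * log10(327.16)
DR = 50.3 dB

50.3 dB


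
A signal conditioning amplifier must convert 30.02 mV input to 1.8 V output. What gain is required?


Gain = Vout / Vin (converting to same units).
G = 1.8 V / 30.02 mV
G = 1800.0 mV / 30.02 mV
G = 59.96

59.96


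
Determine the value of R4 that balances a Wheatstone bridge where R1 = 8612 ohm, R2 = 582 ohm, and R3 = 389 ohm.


At balance: R1*R4 = R2*R3, so R4 = R2*R3/R1.
R4 = 582 * 389 / 8612
R4 = 226398 / 8612
R4 = 26.29 ohm

26.29 ohm


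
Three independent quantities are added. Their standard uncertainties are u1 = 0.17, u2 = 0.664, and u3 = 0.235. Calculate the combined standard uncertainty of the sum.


For a sum of independent quantities, uc = sqrt(u1^2 + u2^2 + u3^2).
uc = sqrt(0.17^2 + 0.664^2 + 0.235^2)
uc = sqrt(0.0289 + 0.440896 + 0.055225)
uc = 0.7246

0.7246


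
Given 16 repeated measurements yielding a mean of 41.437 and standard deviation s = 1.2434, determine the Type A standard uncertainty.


The standard uncertainty for Type A evaluation is u = s / sqrt(n).
u = 1.2434 / sqrt(16)
u = 1.2434 / 4.0
u = 0.3109

0.3109


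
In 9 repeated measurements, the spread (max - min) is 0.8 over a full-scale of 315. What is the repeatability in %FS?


Repeatability = (spread / full scale) * 100%.
R = (0.8 / 315) * 100
R = 0.254 %FS

0.254 %FS


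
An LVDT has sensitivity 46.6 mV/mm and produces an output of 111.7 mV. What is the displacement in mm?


Displacement = Vout / sensitivity.
d = 111.7 / 46.6
d = 2.397 mm

2.397 mm


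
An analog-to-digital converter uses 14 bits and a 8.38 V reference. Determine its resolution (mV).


The resolution (LSB) of an ADC is Vref / 2^n.
LSB = 8.38 / 2^14
LSB = 8.38 / 16384
LSB = 0.00051147 V = 0.51147461 mV

0.51147461 mV


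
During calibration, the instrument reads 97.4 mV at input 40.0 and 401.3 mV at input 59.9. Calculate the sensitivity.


Sensitivity = (y2 - y1) / (x2 - x1).
S = (401.3 - 97.4) / (59.9 - 40.0)
S = 303.9 / 19.9
S = 15.2714 mV/unit

15.2714 mV/unit


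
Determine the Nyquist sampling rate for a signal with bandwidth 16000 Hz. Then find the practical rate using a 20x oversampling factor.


By Nyquist theorem, fs_min = 2 * fmax.
fs_min = 2 * 16000 = 32000 Hz
Practical rate = 20 * fs_min = 20 * 32000 = 640000 Hz

fs_min = 32000 Hz, fs_practical = 640000 Hz


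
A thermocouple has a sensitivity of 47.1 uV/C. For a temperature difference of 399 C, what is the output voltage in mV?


The thermocouple output V = sensitivity * dT.
V = 47.1 uV/C * 399 C
V = 18792.9 uV
V = 18.793 mV

18.793 mV


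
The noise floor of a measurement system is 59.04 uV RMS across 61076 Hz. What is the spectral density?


Noise spectral density = Vrms / sqrt(BW).
NSD = 59.04 / sqrt(61076)
NSD = 59.04 / 247.1356
NSD = 0.2389 uV/sqrt(Hz)

0.2389 uV/sqrt(Hz)


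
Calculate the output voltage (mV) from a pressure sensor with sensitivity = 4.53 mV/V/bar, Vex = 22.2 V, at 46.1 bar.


Output = sensitivity * Vex * P.
Vout = 4.53 * 22.2 * 46.1
Vout = 100.566 * 46.1
Vout = 4636.09 mV

4636.09 mV


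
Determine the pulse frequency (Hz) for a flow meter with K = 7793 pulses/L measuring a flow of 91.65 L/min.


Frequency = K * Q / 60 (converting L/min to L/s).
f = 7793 * 91.65 / 60
f = 714228.45 / 60
f = 11903.81 Hz

11903.81 Hz


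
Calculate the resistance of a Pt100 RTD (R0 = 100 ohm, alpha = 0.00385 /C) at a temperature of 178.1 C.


The RTD equation: Rt = R0 * (1 + alpha * T).
Rt = 100 * (1 + 0.00385 * 178.1)
Rt = 100 * (1 + 0.685685)
Rt = 100 * 1.685685
Rt = 168.569 ohm

168.569 ohm


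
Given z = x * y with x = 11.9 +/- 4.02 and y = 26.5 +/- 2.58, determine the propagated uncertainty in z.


For a product z = x*y, the relative uncertainty is:
uz/z = sqrt((ux/x)^2 + (uy/y)^2)
Relative uncertainties: ux/x = 4.02/11.9 = 0.337815
uy/y = 2.58/26.5 = 0.097358
z = 11.9 * 26.5 = 315.4
uz = 315.4 * sqrt(0.337815^2 + 0.097358^2) = 110.866

110.866


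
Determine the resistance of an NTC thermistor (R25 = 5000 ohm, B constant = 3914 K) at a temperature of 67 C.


NTC thermistor equation: Rt = R25 * exp(B * (1/T - 1/T25)).
T in Kelvin: 340.15 K, T25 = 298.15 K
1/T - 1/T25 = 1/340.15 - 1/298.15 = -0.00041414
B * (1/T - 1/T25) = 3914 * -0.00041414 = -1.6209
Rt = 5000 * exp(-1.6209) = 988.6 ohm

988.6 ohm


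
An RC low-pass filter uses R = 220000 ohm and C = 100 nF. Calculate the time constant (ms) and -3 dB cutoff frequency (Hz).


Time constant: tau = R * C.
tau = 220000 * 1.00e-07 = 0.022 s
tau = 22.0 ms
Cutoff frequency: fc = 1 / (2*pi*R*C).
fc = 1 / (2*pi*0.022) = 7.23 Hz

tau = 22.0 ms, fc = 7.23 Hz


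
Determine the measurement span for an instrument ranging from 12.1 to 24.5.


Span = upper range - lower range.
Span = 24.5 - (12.1)
Span = 12.4

12.4


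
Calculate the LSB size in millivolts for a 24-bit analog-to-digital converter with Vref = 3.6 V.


The resolution (LSB) of an ADC is Vref / 2^n.
LSB = 3.6 / 2^24
LSB = 3.6 / 16777216
LSB = 2.1e-07 V = 0.00021458 mV

0.00021458 mV


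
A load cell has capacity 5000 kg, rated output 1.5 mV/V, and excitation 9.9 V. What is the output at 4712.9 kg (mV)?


Vout = rated_output * Vex * (load / capacity).
Vout = 1.5 * 9.9 * (4712.9 / 5000)
Vout = 1.5 * 9.9 * 0.94258
Vout = 13.997 mV

13.997 mV


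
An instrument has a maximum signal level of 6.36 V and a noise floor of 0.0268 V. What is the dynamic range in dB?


Dynamic range = 20 * log10(Vmax / Vnoise).
DR = 20 * log10(6.36 / 0.0268)
DR = 20 * log10(237.31)
DR = 47.51 dB

47.51 dB


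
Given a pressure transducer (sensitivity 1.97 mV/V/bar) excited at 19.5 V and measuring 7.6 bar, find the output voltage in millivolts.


Output = sensitivity * Vex * P.
Vout = 1.97 * 19.5 * 7.6
Vout = 38.415 * 7.6
Vout = 291.95 mV

291.95 mV


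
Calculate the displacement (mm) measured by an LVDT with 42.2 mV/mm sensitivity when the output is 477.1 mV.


Displacement = Vout / sensitivity.
d = 477.1 / 42.2
d = 11.306 mm

11.306 mm


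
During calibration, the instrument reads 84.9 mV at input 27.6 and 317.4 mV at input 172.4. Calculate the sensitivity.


Sensitivity = (y2 - y1) / (x2 - x1).
S = (317.4 - 84.9) / (172.4 - 27.6)
S = 232.5 / 144.8
S = 1.6057 mV/unit

1.6057 mV/unit


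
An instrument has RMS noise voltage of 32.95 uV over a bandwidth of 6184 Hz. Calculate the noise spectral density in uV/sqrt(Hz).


Noise spectral density = Vrms / sqrt(BW).
NSD = 32.95 / sqrt(6184)
NSD = 32.95 / 78.6384
NSD = 0.419 uV/sqrt(Hz)

0.419 uV/sqrt(Hz)


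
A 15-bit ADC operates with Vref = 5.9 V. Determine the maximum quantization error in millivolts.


The maximum quantization error is +/- LSB/2.
LSB = Vref / 2^n = 5.9 / 32768 = 0.00018005 V
Max error = LSB / 2 = 0.00018005 / 2 = 9.003e-05 V
Max error = 0.09 mV

0.09 mV


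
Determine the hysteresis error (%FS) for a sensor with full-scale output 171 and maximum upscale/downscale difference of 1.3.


Hysteresis = (max difference / full scale) * 100%.
H = (1.3 / 171) * 100
H = 0.76 %FS

0.76 %FS


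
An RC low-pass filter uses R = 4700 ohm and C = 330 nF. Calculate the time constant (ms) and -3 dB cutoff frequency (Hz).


Time constant: tau = R * C.
tau = 4700 * 3.30e-07 = 0.001551 s
tau = 1.551 ms
Cutoff frequency: fc = 1 / (2*pi*R*C).
fc = 1 / (2*pi*0.001551) = 102.61 Hz

tau = 1.551 ms, fc = 102.61 Hz


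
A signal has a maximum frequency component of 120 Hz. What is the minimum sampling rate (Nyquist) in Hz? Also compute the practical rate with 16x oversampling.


By Nyquist theorem, fs_min = 2 * fmax.
fs_min = 2 * 120 = 240 Hz
Practical rate = 16 * fs_min = 16 * 240 = 3840 Hz

fs_min = 240 Hz, fs_practical = 3840 Hz


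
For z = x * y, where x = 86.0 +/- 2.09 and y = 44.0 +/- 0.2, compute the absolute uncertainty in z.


For a product z = x*y, the relative uncertainty is:
uz/z = sqrt((ux/x)^2 + (uy/y)^2)
Relative uncertainties: ux/x = 2.09/86.0 = 0.024302
uy/y = 0.2/44.0 = 0.004545
z = 86.0 * 44.0 = 3784.0
uz = 3784.0 * sqrt(0.024302^2 + 0.004545^2) = 93.555

93.555


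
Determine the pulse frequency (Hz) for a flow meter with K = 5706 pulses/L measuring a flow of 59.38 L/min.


Frequency = K * Q / 60 (converting L/min to L/s).
f = 5706 * 59.38 / 60
f = 338822.28 / 60
f = 5647.04 Hz

5647.04 Hz


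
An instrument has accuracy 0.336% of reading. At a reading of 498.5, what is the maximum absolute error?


Absolute error = (accuracy% / 100) * reading.
Error = (0.336 / 100) * 498.5
Error = 0.00336 * 498.5
Error = 1.675

1.675


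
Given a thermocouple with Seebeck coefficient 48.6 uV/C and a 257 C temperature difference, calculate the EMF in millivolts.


The thermocouple output V = sensitivity * dT.
V = 48.6 uV/C * 257 C
V = 12490.2 uV
V = 12.49 mV

12.49 mV


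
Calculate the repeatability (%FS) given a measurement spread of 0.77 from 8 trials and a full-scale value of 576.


Repeatability = (spread / full scale) * 100%.
R = (0.77 / 576) * 100
R = 0.134 %FS

0.134 %FS


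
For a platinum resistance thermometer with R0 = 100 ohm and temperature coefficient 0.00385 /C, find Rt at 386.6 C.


The RTD equation: Rt = R0 * (1 + alpha * T).
Rt = 100 * (1 + 0.00385 * 386.6)
Rt = 100 * (1 + 1.48841)
Rt = 100 * 2.48841
Rt = 248.841 ohm

248.841 ohm


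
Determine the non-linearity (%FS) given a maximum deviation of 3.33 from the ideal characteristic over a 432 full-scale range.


Linearity error = (max deviation / full scale) * 100%.
Linearity = (3.33 / 432) * 100
Linearity = 0.771 %FS

0.771 %FS


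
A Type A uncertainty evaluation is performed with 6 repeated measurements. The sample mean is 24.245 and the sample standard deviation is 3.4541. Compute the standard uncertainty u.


The standard uncertainty for Type A evaluation is u = s / sqrt(n).
u = 3.4541 / sqrt(6)
u = 3.4541 / 2.4495
u = 1.4101

1.4101


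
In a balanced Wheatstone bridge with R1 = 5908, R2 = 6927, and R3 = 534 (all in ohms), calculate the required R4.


At balance: R1*R4 = R2*R3, so R4 = R2*R3/R1.
R4 = 6927 * 534 / 5908
R4 = 3699018 / 5908
R4 = 626.1 ohm

626.1 ohm


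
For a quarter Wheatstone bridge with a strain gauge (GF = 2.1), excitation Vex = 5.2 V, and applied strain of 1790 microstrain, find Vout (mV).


Quarter bridge output: Vout = (GF * epsilon * Vex) / 4.
Vout = (2.1 * 1790e-6 * 5.2) / 4
Vout = 0.0195468 / 4 V
Vout = 0.0048867 V = 4.8867 mV

4.8867 mV


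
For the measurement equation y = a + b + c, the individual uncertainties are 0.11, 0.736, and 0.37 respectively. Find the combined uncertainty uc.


For a sum of independent quantities, uc = sqrt(u1^2 + u2^2 + u3^2).
uc = sqrt(0.11^2 + 0.736^2 + 0.37^2)
uc = sqrt(0.0121 + 0.541696 + 0.1369)
uc = 0.8311

0.8311


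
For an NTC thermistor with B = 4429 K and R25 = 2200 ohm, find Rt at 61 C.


NTC thermistor equation: Rt = R25 * exp(B * (1/T - 1/T25)).
T in Kelvin: 334.15 K, T25 = 298.15 K
1/T - 1/T25 = 1/334.15 - 1/298.15 = -0.00036135
B * (1/T - 1/T25) = 4429 * -0.00036135 = -1.6004
Rt = 2200 * exp(-1.6004) = 444.0 ohm

444.0 ohm


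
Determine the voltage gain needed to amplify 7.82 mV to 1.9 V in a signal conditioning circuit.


Gain = Vout / Vin (converting to same units).
G = 1.9 V / 7.82 mV
G = 1900.0 mV / 7.82 mV
G = 242.97

242.97


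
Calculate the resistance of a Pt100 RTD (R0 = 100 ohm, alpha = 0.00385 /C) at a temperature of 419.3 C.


The RTD equation: Rt = R0 * (1 + alpha * T).
Rt = 100 * (1 + 0.00385 * 419.3)
Rt = 100 * (1 + 1.614305)
Rt = 100 * 2.614305
Rt = 261.43 ohm

261.43 ohm
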